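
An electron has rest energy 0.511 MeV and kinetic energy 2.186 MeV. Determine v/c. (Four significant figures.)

0.9819

K = (γ−1)mc², so γ = 1 + 2.186/0.511 = 5.2779.
Then v/c = √(1 − γ⁻²) = √(1 − 0.0358986) = √0.9641014 = 0.9819.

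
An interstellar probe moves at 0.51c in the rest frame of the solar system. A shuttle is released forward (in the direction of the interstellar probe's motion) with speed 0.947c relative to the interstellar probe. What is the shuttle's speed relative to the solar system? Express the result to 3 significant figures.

Relativistic velocity addition: u = (u' + v)/(1 + u'v/c²), with u' = 0.947c and v = 0.51c.
Numerator: 0.947 + 0.51 = 1.457. Denominator: 1 + (0.947)(0.51) = 1.48297.
u = 1.457/1.48297 = 0.98249, so the speed is 0.982c.

0.982c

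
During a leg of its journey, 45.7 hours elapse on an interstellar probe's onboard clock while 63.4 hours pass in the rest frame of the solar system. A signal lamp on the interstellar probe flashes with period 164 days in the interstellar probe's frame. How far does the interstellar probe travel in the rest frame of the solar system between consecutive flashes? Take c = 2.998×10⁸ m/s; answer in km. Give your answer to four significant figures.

4.085×10^12 km

From Δt = γΔτ: γ = 63.4/45.7 = 1.38731.
β = √(1 − 1/γ²) = 0.69312. Lab-frame period = γτ = 1.38731×164 days = 227.52 days. Distance = βc × γτ = 0.69312 × 2.998×10⁸ m/s × 19657728 s = 4.0848×10^15 m = 4.085×10^12 km.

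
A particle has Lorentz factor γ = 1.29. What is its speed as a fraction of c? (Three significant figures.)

0.632c

β = √(1 − 1/γ²) = √(1 − 1/1.6641) = √0.399075 = 0.632.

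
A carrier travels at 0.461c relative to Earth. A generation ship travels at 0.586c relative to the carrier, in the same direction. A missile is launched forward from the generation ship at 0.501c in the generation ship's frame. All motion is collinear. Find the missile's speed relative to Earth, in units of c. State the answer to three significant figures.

0.938c

Compose velocities in two stages. Stage 1 (into S'): u₁ = (0.501+0.586)/(1+0.501×0.586) = 0.8403.
Stage 2 (into S): u = (0.8403+0.461)/(1+0.8403×0.461) = 0.93796, so the speed is 0.938c.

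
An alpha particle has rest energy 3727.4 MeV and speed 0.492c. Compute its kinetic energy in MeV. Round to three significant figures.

554 MeV

With β = 0.492, γ = 1/√(1 − 0.492²) = 1/√0.757936 = 1.14864.
Kinetic energy: K = (γ − 1)mc² = (1.14864 − 1) × 3727.4 MeV = 0.14864 × 3727.4 = 554 MeV.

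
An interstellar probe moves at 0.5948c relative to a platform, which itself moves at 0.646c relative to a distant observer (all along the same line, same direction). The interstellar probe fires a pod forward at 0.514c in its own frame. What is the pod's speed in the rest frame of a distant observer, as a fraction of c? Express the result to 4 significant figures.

0.9655c

Compose velocities in two stages. Stage 1 (into S'): u₁ = (0.514+0.5948)/(1+0.514×0.5948) = 0.84918.
Stage 2 (into S): u = (0.84918+0.646)/(1+0.84918×0.646) = 0.96552, so the speed is 0.9655c.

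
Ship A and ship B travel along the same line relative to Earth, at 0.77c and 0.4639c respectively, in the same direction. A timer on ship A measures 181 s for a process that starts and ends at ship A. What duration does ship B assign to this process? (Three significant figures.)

206 s

Transform ship A's velocity into ship B's frame: (0.77 − 0.4639)/(1 − 0.77·0.4639) = 0.3061/0.642797, so the relative speed is 0.4762c.
At |u| = 0.4762c, γ = (1 − 0.226766)^(−1/2) = 1.1372.
The clock on ship A records proper time, so ship B measures Δt = γΔτ = 1.1372 × 181 = 206 s.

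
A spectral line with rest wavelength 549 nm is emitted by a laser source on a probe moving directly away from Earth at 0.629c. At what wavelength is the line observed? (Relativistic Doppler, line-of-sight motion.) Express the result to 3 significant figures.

1150 nm

Relativistic Doppler for wavelength: λ_obs = λ_src · √((1+β)/(1−β)).
With β = 0.629: factor = √(1.629/0.371) = 2.0954.
λ_obs = 549 × 2.0954 = 1150 nm.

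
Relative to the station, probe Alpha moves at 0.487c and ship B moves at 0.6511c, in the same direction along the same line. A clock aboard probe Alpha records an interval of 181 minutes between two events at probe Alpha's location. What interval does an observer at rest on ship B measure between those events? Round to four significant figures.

Speed of probe Alpha in ship B's frame: u = (v_A − v_B)/(1 − v_A v_B/c²) = (0.487 − 0.6511)/(1 − 0.487×0.6511) = −0.1641/0.6829143 = −0.24029; |u| = 0.24029c.
At |u| = 0.24029c, γ = (1 − 0.0577393)^(−1/2) = 1.0302.
Probe Alpha's interval is proper; time dilation gives Δt_B = γΔτ = 1.0302 × 181 minutes = 186.5 minutes.

186.5 minutes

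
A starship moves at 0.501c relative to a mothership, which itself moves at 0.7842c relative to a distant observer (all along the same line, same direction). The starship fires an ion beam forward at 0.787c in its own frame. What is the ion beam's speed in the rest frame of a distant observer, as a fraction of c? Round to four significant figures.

0.9905c

Apply u = (u'+v)/(1+u'v) twice. Ion beam in the mothership frame: (0.787+0.501)/(1+0.787·0.501) = 1.288/1.394287 = 0.92377c.
That velocity, transformed to the rest frame of a distant observer: (0.92377+0.7842)/(1+0.92377·0.7842) = 1.70797/1.724420434 = 0.99046c.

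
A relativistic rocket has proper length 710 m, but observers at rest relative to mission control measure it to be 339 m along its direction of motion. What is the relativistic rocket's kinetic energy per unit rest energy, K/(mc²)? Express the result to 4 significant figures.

1.094

From L = L₀/γ: γ = 710/339 = 2.0944.
K/(mc²) = γ − 1 = 2.0944 − 1 = 1.094.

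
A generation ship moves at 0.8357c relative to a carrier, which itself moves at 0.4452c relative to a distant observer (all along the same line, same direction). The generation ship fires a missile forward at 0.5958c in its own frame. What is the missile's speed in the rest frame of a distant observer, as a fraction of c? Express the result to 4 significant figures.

First combine the missile and generation ship (S''→S'): u₁ = (0.5958 + 0.8357)/(1 + 0.5958×0.8357) = 1.4315/1.49791006 = 0.95566.
Then combine with the carrier (S'→S): u = (0.95566 + 0.4452)/(1 + 0.95566×0.4452) = 1.40086/1.425459832 = 0.98274.

0.9827c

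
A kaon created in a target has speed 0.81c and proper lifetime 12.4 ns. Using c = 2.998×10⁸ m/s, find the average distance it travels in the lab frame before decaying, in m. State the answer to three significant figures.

5.13 m

Lorentz factor: γ = (1 − 0.6561)^(−1/2) = 1.7052.
Lab-frame lifetime: Δt = γτ = 1.7052 × 12.4 ns = 21.144 ns.
Distance: d = vΔt = 0.81 × 2.998×10⁸ m/s × 2.1144×10^-8 s = 5.13 m.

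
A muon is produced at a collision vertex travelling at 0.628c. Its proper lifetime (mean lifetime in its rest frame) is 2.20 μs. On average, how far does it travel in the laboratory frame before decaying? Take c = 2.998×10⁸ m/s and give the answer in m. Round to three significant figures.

β² = 0.394384, so γ = 1/√0.605616 = 1.285.
Lab-frame lifetime: Δt = γτ = 1.285 × 2.20 μs = 2.827 μs.
Distance: d = vΔt = 0.628 × 2.998×10⁸ m/s × 2.8270×10^-6 s = 532 m.

532 m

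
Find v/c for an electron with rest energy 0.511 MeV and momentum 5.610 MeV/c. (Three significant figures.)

βγ = pc/(mc²) = 5.610/0.511 = 10.978.
Since γ² = 1 + (βγ)² = 121.516, γ = √121.516 = 11.0234, and β = (βγ)/γ = 10.978/11.0234 = 0.996.

0.996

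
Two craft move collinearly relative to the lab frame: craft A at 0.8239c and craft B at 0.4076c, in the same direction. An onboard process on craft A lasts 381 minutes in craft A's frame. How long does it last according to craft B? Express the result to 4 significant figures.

489.0 minutes

The velocity of craft A relative to craft B is (0.8239 − 0.4076)c / (1 − 0.8239×0.4076) = 0.62679c; relative speed 0.62679c.
γ for this relative speed: γ = 1/√(1 − 0.392866) = 1.2834.
The clock on craft A records proper time, so craft B measures Δt = γΔτ = 1.2834 × 381 = 489.0 minutes.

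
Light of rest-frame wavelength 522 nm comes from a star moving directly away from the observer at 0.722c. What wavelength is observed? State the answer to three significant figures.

1300 nm

Relativistic Doppler for wavelength: λ_obs = λ_src · √((1+β)/(1−β)).
With β = 0.722: factor = √(1.722/0.278) = 2.4888.
λ_obs = 522 × 2.4888 = 1300 nm.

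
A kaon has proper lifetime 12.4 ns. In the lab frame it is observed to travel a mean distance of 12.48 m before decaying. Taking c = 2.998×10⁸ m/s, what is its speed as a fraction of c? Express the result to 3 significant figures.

Let x = d/(cτ) = 12.48 m / (2.998×10⁸ m/s × 1.240×10^-8 s) = 3.3571. Since d = βγcτ, x = βγ = β/√(1−β²).
Solving: β² = x²/(1+x²) = 11.2701/12.2701 = 0.918501, so β = 0.958.

0.958c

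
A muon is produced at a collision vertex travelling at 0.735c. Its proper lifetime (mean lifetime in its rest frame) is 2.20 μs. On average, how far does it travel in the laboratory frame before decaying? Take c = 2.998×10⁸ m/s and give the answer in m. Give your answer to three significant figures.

715 m

β² = 0.540225, so γ = 1/√0.459775 = 1.4748.
Lab-frame lifetime: Δt = γτ = 1.4748 × 2.20 μs = 3.2446 μs.
Distance: d = vΔt = 0.735 × 2.998×10⁸ m/s × 3.2446×10^-6 s = 715 m.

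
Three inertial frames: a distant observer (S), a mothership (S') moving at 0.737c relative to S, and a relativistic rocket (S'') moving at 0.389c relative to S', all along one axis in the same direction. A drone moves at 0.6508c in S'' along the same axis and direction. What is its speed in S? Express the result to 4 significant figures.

0.9722c

Apply u = (u'+v)/(1+u'v) twice. Drone in the mothership frame: (0.6508+0.389)/(1+0.6508·0.389) = 1.0398/1.2531612 = 0.82974c.
That velocity, transformed to the rest frame of a distant observer: (0.82974+0.737)/(1+0.82974·0.737) = 1.56674/1.61151838 = 0.97221c.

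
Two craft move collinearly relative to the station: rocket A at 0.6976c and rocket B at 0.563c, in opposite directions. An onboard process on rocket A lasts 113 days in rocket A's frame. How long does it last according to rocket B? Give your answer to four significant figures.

265.8 days

Transform rocket A's velocity into rocket B's frame: (0.6976 + 0.563)/(1 + 0.6976·0.563) = 1.2606/1.3927488, so the relative speed is 0.90512c.
γ for this relative speed: γ = 1/√(1 − 0.819242) = 2.3521.
The clock on rocket A records proper time, so rocket B measures Δt = γΔτ = 2.3521 × 113 = 265.8 days.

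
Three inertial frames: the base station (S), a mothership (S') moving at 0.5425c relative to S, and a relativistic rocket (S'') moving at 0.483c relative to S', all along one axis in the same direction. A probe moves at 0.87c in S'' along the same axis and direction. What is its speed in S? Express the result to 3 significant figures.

0.986c

First combine the probe and relativistic rocket (S''→S'): u₁ = (0.87 + 0.483)/(1 + 0.87×0.483) = 1.353/1.42021 = 0.95268.
Then combine with the mothership (S'→S): u = (0.95268 + 0.5425)/(1 + 0.95268×0.5425) = 1.49518/1.5168289 = 0.98573.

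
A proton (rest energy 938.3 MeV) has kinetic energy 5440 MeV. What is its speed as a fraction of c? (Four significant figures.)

0.9891c

K = (γ−1)mc², so γ = 1 + 5440/938.3 = 6.7977.
Then v/c = √(1 − γ⁻²) = √(1 − 0.0216409) = √0.9783591 = 0.9891.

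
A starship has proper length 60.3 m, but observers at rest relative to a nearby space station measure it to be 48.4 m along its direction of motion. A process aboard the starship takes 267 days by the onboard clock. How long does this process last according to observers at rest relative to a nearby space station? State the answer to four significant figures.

Length contraction gives γ = L₀/L = 60.3/48.4 = 1.24587.
The same γ dilates the second interval: 1.24587 × 267 days = 332.6 days.

332.6 days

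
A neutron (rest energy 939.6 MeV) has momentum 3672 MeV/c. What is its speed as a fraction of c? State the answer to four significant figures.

0.9688c

βγ = pc/(mc²) = 3672/939.6 = 3.908.
Since γ² = 1 + (βγ)² = 16.2725, γ = √16.2725 = 4.03392, and β = (βγ)/γ = 3.908/4.03392 = 0.9688.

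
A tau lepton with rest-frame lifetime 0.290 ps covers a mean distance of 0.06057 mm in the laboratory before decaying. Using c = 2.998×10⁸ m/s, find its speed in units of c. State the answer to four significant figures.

0.5716c

Lab distance = (lab lifetime)·v = γτ·βc, so βγ = d/(cτ) = 6.057×10^-5/(2.998×10⁸ × 2.900×10^-13) = 0.69667.
With βγ = 0.69667: γ² = 1 + (βγ)² = 1.485349, and β = (βγ)/γ = 0.69667/1.21875 = 0.5716.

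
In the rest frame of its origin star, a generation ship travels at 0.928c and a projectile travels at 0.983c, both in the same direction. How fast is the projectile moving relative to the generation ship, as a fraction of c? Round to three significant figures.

0.627c

Transform to the generation ship's frame: u' = (u − v)/(1 − uv/c²).
u' = (0.983 − 0.928)/(1 − 0.983×0.928) = 0.055/0.087776 = 0.62659.
Speed in the generation ship's frame: 0.627c (in the same direction).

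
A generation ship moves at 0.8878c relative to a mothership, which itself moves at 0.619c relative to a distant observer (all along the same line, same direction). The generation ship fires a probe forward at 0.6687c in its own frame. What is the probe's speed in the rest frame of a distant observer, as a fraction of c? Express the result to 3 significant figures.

0.994c

Apply u = (u'+v)/(1+u'v) twice. Probe in the mothership frame: (0.6687+0.8878)/(1+0.6687·0.8878) = 1.5565/1.59367186 = 0.97668c.
That velocity, transformed to the rest frame of a distant observer: (0.97668+0.619)/(1+0.97668·0.619) = 1.59568/1.60456492 = 0.99446c.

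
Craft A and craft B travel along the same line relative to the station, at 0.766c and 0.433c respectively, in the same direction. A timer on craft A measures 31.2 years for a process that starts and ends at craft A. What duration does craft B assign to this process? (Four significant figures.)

35.99 years

Transform craft A's velocity into craft B's frame: (0.766 − 0.433)/(1 − 0.766·0.433) = 0.333/0.668322, so the relative speed is 0.49826c.
γ for this relative speed: γ = 1/√(1 − 0.248263) = 1.1534.
The clock on craft A records proper time, so craft B measures Δt = γΔτ = 1.1534 × 31.2 = 35.99 years.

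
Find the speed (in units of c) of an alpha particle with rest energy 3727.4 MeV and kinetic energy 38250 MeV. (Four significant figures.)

K = (γ−1)mc², so γ = 1 + 38250/3727.4 = 11.262.
Then v/c = √(1 − γ⁻²) = √(1 − 0.00788441) = √0.99211559 = 0.9960.

0.9960c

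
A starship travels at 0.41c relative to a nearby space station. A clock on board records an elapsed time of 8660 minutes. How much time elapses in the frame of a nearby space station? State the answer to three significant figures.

Lorentz factor: γ = (1 − 0.1681)^(−1/2) = 1.0964.
Time dilation: Δt = γ·Δτ = 1.0964 × 8660 = 9490 minutes.

9490 minutes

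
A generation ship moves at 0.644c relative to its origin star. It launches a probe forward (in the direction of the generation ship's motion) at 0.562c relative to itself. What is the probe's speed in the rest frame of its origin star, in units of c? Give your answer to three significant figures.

Relativistic velocity addition: u = (u' + v)/(1 + u'v/c²), with u' = 0.562c and v = 0.644c.
Numerator: 0.562 + 0.644 = 1.206. Denominator: 1 + (0.562)(0.644) = 1.361928.
u = 1.206/1.361928 = 0.88551, so the speed is 0.886c.

0.886c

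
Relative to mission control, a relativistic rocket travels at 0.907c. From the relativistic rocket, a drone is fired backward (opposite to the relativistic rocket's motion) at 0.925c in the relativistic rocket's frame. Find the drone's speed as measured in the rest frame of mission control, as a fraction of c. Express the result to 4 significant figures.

In units of c, u = (u' + v)/(1 + u'v) with u' = −0.925 and v = 0.907.
Numerator: −0.925 + 0.907 = −0.018. Denominator: 1 + (−0.925)(0.907) = 0.161025.
u = −0.018/0.161025 = −0.11178, so the speed is 0.1118c.

0.1118c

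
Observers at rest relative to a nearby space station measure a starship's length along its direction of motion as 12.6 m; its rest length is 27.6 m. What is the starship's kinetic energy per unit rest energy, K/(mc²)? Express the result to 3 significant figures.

1.19

From L = L₀/γ: γ = 27.6/12.6 = 2.19048.
Since K = (γ−1)mc², K/(mc²) = 2.19048 − 1 = 1.19.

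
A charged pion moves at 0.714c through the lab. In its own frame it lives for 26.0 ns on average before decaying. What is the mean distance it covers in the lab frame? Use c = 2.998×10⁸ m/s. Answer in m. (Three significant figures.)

γ = 1/√(1 − β²) = 1/√(1 − 0.509796) = 1/√0.490204 = 1/0.700146 = 1.4283.
Lab-frame lifetime: Δt = γτ = 1.4283 × 26.0 ns = 37.136 ns.
Distance: d = vΔt = 0.714 × 2.998×10⁸ m/s × 3.7136×10^-8 s = 7.95 m.

7.95 m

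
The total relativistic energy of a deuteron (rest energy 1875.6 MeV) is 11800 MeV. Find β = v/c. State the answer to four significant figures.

0.9873

Total energy E = γmc² gives γ = 11800/1875.6 = 6.2913.
Hence β = √(1 − 1/γ²) = √(1 − 0.025265) = √0.974735 = 0.9873.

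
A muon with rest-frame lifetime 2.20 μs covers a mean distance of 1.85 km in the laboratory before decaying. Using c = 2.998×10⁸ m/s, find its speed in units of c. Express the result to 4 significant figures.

0.9419c

d = βγcτ ⇒ βγ = d/(cτ) = 1850 m / (659.56 m) = 2.8049.
β = (βγ)/√(1+(βγ)²) = 2.8049/√8.86746 = 0.9419.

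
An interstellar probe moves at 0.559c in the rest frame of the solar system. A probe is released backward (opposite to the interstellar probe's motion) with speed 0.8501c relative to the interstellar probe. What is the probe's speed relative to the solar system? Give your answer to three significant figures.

0.555c

Relativistic velocity addition: u = (u' + v)/(1 + u'v/c²), with u' = −0.8501c and v = 0.559c.
Numerator: −0.8501 + 0.559 = −0.2911. Denominator: 1 + (−0.8501)(0.559) = 0.5247941.
u = −0.2911/0.5247941 = −0.55469, so the speed is 0.555c.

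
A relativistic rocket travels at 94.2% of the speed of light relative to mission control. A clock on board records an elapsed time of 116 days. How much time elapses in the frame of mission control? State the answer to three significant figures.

β² = 0.887364, so γ = 1/√0.112636 = 2.9796.
The onboard clock measures proper time, so the interval in the rest frame of mission control is dilated: Δt = γ·Δτ = 2.9796 × 116 days = 346 days.

346 days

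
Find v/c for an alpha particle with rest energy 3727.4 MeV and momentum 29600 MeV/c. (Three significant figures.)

0.992

pc/(mc²) = 29600/3727.4 = 7.9412 = βγ = β/√(1−β²).
So β² = x²/(1 + x²) with x = 7.9412: x² = 63.0627, β² = 63.0627/64.0627 = 0.98439, β = 0.992.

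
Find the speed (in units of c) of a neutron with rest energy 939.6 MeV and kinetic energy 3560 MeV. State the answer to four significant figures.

γ = 1 + K/(mc²) = 1 + 3560/939.6 = 4.7888.
β = √(1 − 1/γ²) = √(1 − 0.043606) = √0.956394 = 0.9780.

0.9780c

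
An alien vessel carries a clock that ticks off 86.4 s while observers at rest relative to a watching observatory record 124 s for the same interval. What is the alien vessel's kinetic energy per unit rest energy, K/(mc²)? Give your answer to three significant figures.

From Δt = γΔτ: γ = 124/86.4 = 1.43519.
Since K = (γ−1)mc², K/(mc²) = 1.43519 − 1 = 0.435.

0.435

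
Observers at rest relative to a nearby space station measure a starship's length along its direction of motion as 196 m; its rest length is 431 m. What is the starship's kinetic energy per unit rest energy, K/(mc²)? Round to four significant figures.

1.199

γ = L₀/L = 431/196 = 2.19898.
Since K = (γ−1)mc², K/(mc²) = 2.19898 − 1 = 1.199.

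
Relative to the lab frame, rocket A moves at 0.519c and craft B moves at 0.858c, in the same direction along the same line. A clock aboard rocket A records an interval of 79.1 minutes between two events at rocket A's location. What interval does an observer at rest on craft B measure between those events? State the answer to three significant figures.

Speed of rocket A in craft B's frame: u = (v_A − v_B)/(1 − v_A v_B/c²) = (0.519 − 0.858)/(1 − 0.519×0.858) = −0.339/0.554698 = −0.61114; |u| = 0.61114c.
At |u| = 0.61114c, γ = (1 − 0.373492)^(−1/2) = 1.2634.
Rocket A's interval is proper; time dilation gives Δt_B = γΔτ = 1.2634 × 79.1 minutes = 99.9 minutes.

99.9 minutes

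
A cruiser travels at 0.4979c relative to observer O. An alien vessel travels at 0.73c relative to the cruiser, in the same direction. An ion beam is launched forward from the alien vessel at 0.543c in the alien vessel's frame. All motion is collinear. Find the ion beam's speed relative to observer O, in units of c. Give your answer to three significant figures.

0.969c

First combine the ion beam and alien vessel (S''→S'): u₁ = (0.543 + 0.73)/(1 + 0.543×0.73) = 1.273/1.39639 = 0.91164.
Then combine with the cruiser (S'→S): u = (0.91164 + 0.4979)/(1 + 0.91164×0.4979) = 1.40954/1.453905556 = 0.96949.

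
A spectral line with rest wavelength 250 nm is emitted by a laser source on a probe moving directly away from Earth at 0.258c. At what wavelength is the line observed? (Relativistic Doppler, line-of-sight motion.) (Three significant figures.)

Relativistic Doppler for wavelength: λ_obs = λ_src · √((1+β)/(1−β)).
With β = 0.258: factor = √(1.258/0.742) = 1.3021.
λ_obs = 250 × 1.3021 = 326 nm.

326 nm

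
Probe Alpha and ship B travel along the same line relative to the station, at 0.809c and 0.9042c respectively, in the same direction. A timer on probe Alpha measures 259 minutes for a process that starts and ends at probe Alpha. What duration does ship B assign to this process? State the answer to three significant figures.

Speed of probe Alpha in ship B's frame: u = (v_A − v_B)/(1 − v_A v_B/c²) = (0.809 − 0.9042)/(1 − 0.809×0.9042) = −0.0952/0.2685022 = −0.35456; |u| = 0.35456c.
γ for this relative speed: γ = 1/√(1 − 0.125713) = 1.0695.
Probe Alpha's interval is proper; time dilation gives Δt_B = γΔτ = 1.0695 × 259 minutes = 277 minutes.

277 minutes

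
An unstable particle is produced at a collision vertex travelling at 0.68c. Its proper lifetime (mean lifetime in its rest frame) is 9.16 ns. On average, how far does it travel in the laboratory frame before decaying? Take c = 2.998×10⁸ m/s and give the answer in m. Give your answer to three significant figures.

With β = 0.68, γ = 1/√(1 − 0.68²) = 1/√0.5376 = 1.3639.
Lab-frame lifetime: Δt = γτ = 1.3639 × 9.16 ns = 12.493 ns.
Distance: d = vΔt = 0.68 × 2.998×10⁸ m/s × 1.2493×10^-8 s = 2.55 m.

2.55 m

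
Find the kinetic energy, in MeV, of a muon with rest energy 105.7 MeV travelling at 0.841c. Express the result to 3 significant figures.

89.7 MeV

γ = 1/√(1 − β²) = 1/√(1 − 0.707281) = 1/√0.292719 = 1.84831.
Kinetic energy: K = (γ − 1)mc² = (1.84831 − 1) × 105.7 MeV = 0.84831 × 105.7 = 89.7 MeV.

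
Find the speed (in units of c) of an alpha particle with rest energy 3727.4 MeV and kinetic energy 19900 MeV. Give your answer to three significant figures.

K = (γ−1)mc², so γ = 1 + 19900/3727.4 = 6.3388.
Then v/c = √(1 − γ⁻²) = √(1 − 0.0248878) = √0.9751122 = 0.987.

0.987c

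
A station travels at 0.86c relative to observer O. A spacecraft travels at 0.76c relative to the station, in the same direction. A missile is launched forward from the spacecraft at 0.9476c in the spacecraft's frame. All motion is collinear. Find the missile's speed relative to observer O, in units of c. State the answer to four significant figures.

Compose velocities in two stages. Stage 1 (into S'): u₁ = (0.9476+0.76)/(1+0.9476×0.76) = 0.99269.
Stage 2 (into S): u = (0.99269+0.86)/(1+0.99269×0.86) = 0.99945, so the speed is 0.9994c.

0.9994c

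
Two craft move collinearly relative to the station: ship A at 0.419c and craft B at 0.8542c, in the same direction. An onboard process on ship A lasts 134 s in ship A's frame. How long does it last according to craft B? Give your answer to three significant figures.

Speed of ship A in craft B's frame: u = (v_A − v_B)/(1 − v_A v_B/c²) = (0.419 − 0.8542)/(1 − 0.419×0.8542) = −0.4352/0.6420902 = −0.67779; |u| = 0.67779c.
At |u| = 0.67779c, γ = (1 − 0.459399)^(−1/2) = 1.3601.
The clock on ship A records proper time, so craft B measures Δt = γΔτ = 1.3601 × 134 = 182 s.

182 s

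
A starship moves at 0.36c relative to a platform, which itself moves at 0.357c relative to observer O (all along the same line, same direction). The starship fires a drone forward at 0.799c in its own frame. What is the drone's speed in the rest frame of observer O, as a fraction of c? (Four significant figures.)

0.9514c

First combine the drone and starship (S''→S'): u₁ = (0.799 + 0.36)/(1 + 0.799×0.36) = 1.159/1.28764 = 0.9001.
Then combine with the platform (S'→S): u = (0.9001 + 0.357)/(1 + 0.9001×0.357) = 1.2571/1.3213357 = 0.95139.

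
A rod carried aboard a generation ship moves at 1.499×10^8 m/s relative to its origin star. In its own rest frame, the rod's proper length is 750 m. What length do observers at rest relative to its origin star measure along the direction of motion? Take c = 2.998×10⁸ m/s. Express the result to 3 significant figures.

650 m

β = v/c = (1.499×10^8 m/s)/(2.998×10⁸ m/s) = 0.5.
With β = 0.5, γ = 1/√(1 − 0.5²) = 1/√0.75 = 1.1547.
Length contraction: L = L₀/γ = 750/1.1547 = 650 m.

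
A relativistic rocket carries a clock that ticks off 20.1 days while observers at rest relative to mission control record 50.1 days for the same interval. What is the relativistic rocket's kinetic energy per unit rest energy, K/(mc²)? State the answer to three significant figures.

The time-dilation ratio gives γ = 50.1/20.1 = 2.49254.
Since K = (γ−1)mc², K/(mc²) = 2.49254 − 1 = 1.49.

1.49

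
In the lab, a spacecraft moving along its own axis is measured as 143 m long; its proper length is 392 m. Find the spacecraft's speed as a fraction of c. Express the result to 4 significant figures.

Length contraction gives γ = L₀/L = 392/143 = 2.7413.
β = √(1 − 1/γ²) = √0.866928 = 0.9311.

0.9311c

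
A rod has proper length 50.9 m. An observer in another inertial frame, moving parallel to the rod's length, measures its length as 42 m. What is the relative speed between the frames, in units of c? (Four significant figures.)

Length contraction gives γ = L₀/L = 50.9/42 = 1.2119.
β = √(1 − 1/γ²) = √0.319127 = 0.5649.

0.5649c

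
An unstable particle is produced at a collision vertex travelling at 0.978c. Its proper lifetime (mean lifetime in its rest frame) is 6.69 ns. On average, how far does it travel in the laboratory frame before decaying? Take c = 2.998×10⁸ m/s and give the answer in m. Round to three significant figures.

9.40 m

With β = 0.978, γ = 1/√(1 − 0.978²) = 1/√0.043516 = 4.7938.
Lab-frame lifetime: Δt = γτ = 4.7938 × 6.69 ns = 32.071 ns.
Distance: d = vΔt = 0.978 × 2.998×10⁸ m/s × 3.2071×10^-8 s = 9.40 m.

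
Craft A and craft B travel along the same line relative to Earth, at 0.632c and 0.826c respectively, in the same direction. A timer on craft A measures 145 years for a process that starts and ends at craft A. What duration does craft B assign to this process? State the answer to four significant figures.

Transform craft A's velocity into craft B's frame: (0.632 − 0.826)/(1 − 0.632·0.826) = −0.194/0.477968, so the relative speed is 0.40588c.
At |u| = 0.40588c, γ = (1 − 0.164739)^(−1/2) = 1.0942.
The clock on craft A records proper time, so craft B measures Δt = γΔτ = 1.0942 × 145 = 158.7 years.

158.7 years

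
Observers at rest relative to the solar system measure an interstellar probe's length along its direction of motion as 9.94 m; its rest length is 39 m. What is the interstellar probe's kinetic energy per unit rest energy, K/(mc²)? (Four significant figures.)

From L = L₀/γ: γ = 39/9.94 = 3.92354.
K/(mc²) = γ − 1 = 3.92354 − 1 = 2.924.

2.924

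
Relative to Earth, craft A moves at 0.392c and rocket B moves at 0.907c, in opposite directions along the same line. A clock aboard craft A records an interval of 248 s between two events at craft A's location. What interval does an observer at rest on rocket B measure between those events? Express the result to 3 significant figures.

868 s

The velocity of craft A relative to rocket B is (0.392 + 0.907)c / (1 + 0.392×0.907) = 0.95829c; relative speed 0.95829c.
At |u| = 0.95829c, γ = (1 − 0.91832)^(−1/2) = 3.499.
Craft A's interval is proper; time dilation gives Δt_B = γΔτ = 3.499 × 248 s = 868 s.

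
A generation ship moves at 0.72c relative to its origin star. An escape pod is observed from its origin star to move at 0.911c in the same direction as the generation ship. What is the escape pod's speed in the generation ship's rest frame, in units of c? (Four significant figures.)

0.5551c

Transform to the generation ship's frame: u' = (u − v)/(1 − uv/c²).
u' = (0.911 − 0.72)/(1 − 0.911×0.72) = 0.191/0.34408 = 0.5551.
Speed in the generation ship's frame: 0.5551c (in the same direction).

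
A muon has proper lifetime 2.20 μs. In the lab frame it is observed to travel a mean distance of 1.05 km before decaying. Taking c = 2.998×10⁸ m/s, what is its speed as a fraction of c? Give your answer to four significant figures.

0.8468c

Lab distance = (lab lifetime)·v = γτ·βc, so βγ = d/(cτ) = 1050/(2.998×10⁸ × 2.200×10^-6) = 1.592.
With βγ = 1.592: γ² = 1 + (βγ)² = 3.53446, and β = (βγ)/γ = 1.592/1.88002 = 0.8468.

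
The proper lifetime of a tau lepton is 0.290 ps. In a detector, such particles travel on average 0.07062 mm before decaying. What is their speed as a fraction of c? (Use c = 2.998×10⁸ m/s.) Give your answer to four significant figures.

d = βγcτ ⇒ βγ = d/(cτ) = 7.062×10^-5 m / (8.6942×10^-5 m) = 0.81227.
β = (βγ)/√(1+(βγ)²) = 0.81227/√1.659783 = 0.6305.

0.6305c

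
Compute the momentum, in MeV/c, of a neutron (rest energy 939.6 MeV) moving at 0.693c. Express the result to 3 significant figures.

903 MeV/c

γ = 1/√(1 − β²) = 1/√(1 − 0.480249) = 1/√0.519751 = 1/0.720938 = 1.3871.
Momentum: p = γβ·mc = 1.3871 × 0.693 × 939.6 MeV/c = 903 MeV/c.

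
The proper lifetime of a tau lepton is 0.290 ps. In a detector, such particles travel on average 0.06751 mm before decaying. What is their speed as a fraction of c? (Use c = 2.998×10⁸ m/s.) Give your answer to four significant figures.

0.6133c

Lab distance = (lab lifetime)·v = γτ·βc, so βγ = d/(cτ) = 6.751×10^-5/(2.998×10⁸ × 2.900×10^-13) = 0.77649.
With βγ = 0.77649: γ² = 1 + (βγ)² = 1.602937, and β = (βγ)/γ = 0.77649/1.26607 = 0.6133.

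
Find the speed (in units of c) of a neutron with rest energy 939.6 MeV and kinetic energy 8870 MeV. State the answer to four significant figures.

0.9954c

K = (γ−1)mc², so γ = 1 + 8870/939.6 = 10.44.
Then v/c = √(1 − γ⁻²) = √(1 − 0.00917485) = √0.99082515 = 0.9954.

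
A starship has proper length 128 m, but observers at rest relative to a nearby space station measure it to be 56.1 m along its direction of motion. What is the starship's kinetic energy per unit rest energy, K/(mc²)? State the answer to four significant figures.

γ = L₀/L = 128/56.1 = 2.28164.
Since K = (γ−1)mc², K/(mc²) = 2.28164 − 1 = 1.282.

1.282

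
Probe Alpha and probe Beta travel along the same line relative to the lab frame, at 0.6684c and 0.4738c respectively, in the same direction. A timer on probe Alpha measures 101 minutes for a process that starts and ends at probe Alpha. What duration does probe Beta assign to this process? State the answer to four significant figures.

Speed of probe Alpha in probe Beta's frame: u = (v_A − v_B)/(1 − v_A v_B/c²) = (0.6684 − 0.4738)/(1 − 0.6684×0.4738) = 0.1946/0.68331208 = 0.28479; |u| = 0.28479c.
γ for this relative speed: γ = 1/√(1 − 0.0811053) = 1.0432.
Probe Alpha's interval is proper; time dilation gives Δt_B = γΔτ = 1.0432 × 101 minutes = 105.4 minutes.

105.4 minutes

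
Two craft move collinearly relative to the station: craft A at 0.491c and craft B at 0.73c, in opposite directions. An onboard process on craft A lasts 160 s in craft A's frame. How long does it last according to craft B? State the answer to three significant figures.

Speed of craft A in craft B's frame: u = (v_A + v_B)/(1 + v_A v_B/c²) = (0.491 + 0.73)/(1 + 0.491×0.73) = 1.221/1.35843 = 0.89883; |u| = 0.89883c.
γ for this relative speed: γ = 1/√(1 − 0.807895) = 2.2816.
The clock on craft A records proper time, so craft B measures Δt = γΔτ = 2.2816 × 160 = 365 s.

365 s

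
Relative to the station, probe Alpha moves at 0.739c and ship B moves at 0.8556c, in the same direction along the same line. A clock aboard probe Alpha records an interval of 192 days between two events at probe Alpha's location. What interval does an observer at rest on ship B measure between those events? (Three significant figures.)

Speed of probe Alpha in ship B's frame: u = (v_A − v_B)/(1 − v_A v_B/c²) = (0.739 − 0.8556)/(1 − 0.739×0.8556) = −0.1166/0.3677116 = −0.3171; |u| = 0.3171c.
At |u| = 0.3171c, γ = (1 − 0.100552)^(−1/2) = 1.0544.
The clock on probe Alpha records proper time, so ship B measures Δt = γΔτ = 1.0544 × 192 = 202 days.

202 days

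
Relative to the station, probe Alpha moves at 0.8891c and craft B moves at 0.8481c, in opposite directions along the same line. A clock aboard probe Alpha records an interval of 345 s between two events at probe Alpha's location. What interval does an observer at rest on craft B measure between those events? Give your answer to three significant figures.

Transform probe Alpha's velocity into craft B's frame: (0.8891 + 0.8481)/(1 + 0.8891·0.8481) = 1.7372/1.75404571, so the relative speed is 0.9904c.
γ for this relative speed: γ = 1/√(1 − 0.980892) = 7.2342.
The clock on probe Alpha records proper time, so craft B measures Δt = γΔτ = 7.2342 × 345 = 2500 s.

2500 s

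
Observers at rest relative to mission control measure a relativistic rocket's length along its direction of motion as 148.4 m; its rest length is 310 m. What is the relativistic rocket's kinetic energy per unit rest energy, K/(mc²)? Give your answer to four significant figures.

1.089

From L = L₀/γ: γ = 310/148.4 = 2.08895.
Since K = (γ−1)mc², K/(mc²) = 2.08895 − 1 = 1.089.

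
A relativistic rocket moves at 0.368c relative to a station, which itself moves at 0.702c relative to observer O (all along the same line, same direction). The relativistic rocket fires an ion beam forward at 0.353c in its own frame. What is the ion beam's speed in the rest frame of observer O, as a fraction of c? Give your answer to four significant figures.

0.9255c

Compose velocities in two stages. Stage 1 (into S'): u₁ = (0.353+0.368)/(1+0.353×0.368) = 0.63811.
Stage 2 (into S): u = (0.63811+0.702)/(1+0.63811×0.702) = 0.92552, so the speed is 0.9255c.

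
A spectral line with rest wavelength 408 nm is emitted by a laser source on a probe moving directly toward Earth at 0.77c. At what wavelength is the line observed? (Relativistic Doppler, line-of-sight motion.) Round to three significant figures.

147 nm

Relativistic Doppler for wavelength: λ_obs = λ_src · √((1−β)/(1+β)).
With β = 0.77: factor = √(0.23/1.77) = 0.36048.
λ_obs = 408 × 0.36048 = 147 nm.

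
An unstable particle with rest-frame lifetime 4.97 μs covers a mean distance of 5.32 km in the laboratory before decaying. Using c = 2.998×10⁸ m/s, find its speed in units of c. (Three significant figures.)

0.963c

d = βγcτ ⇒ βγ = d/(cτ) = 5320 m / (1490.006 m) = 3.5705.
β = (βγ)/√(1+(βγ)²) = 3.5705/√13.7485 = 0.963.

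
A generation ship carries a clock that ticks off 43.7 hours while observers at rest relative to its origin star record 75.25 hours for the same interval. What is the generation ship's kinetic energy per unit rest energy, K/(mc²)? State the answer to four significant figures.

γ = Δt/Δτ = 75.25/43.7 = 1.72197.
Since K = (γ−1)mc², K/(mc²) = 1.72197 − 1 = 0.7220.

0.7220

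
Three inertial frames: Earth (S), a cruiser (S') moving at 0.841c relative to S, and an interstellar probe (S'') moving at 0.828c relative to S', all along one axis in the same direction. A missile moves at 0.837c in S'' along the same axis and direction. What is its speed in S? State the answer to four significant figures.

0.9986c

Compose velocities in two stages. Stage 1 (into S'): u₁ = (0.837+0.828)/(1+0.837×0.828) = 0.98344.
Stage 2 (into S): u = (0.98344+0.841)/(1+0.98344×0.841) = 0.99856, so the speed is 0.9986c.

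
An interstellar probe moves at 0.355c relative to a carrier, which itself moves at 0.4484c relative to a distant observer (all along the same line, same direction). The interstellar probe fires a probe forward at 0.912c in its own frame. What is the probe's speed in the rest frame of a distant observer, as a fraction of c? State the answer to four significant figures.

0.9835c

Apply u = (u'+v)/(1+u'v) twice. Probe in the carrier frame: (0.912+0.355)/(1+0.912·0.355) = 1.267/1.32376 = 0.95712c.
That velocity, transformed to the rest frame of a distant observer: (0.95712+0.4484)/(1+0.95712·0.4484) = 1.40552/1.429172608 = 0.98345c.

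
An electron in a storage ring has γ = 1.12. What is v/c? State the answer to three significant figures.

0.450

β = √(1 − 1/γ²) = √(1 − 1/1.2544) = √0.202806 = 0.450.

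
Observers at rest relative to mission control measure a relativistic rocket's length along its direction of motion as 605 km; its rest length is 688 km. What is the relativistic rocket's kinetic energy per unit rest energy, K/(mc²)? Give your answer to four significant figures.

γ = L₀/L = 688/605 = 1.13719.
K/(mc²) = γ − 1 = 1.13719 − 1 = 0.1372.

0.1372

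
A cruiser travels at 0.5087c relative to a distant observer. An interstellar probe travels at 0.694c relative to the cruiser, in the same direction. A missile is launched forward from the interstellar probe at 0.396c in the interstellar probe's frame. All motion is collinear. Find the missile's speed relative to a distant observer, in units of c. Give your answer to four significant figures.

0.9504c

Compose velocities in two stages. Stage 1 (into S'): u₁ = (0.396+0.694)/(1+0.396×0.694) = 0.85502.
Stage 2 (into S): u = (0.85502+0.5087)/(1+0.85502×0.5087) = 0.95036, so the speed is 0.9504c.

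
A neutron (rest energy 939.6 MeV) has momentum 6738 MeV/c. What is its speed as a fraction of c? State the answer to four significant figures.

βγ = pc/(mc²) = 6738/939.6 = 7.1711.
Since γ² = 1 + (βγ)² = 52.4247, γ = √52.4247 = 7.24049, and β = (βγ)/γ = 7.1711/7.24049 = 0.9904.

0.9904c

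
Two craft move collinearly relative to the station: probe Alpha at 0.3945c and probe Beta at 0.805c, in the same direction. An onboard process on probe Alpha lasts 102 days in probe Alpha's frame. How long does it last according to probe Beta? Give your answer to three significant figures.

The velocity of probe Alpha relative to probe Beta is (0.3945 − 0.805)c / (1 − 0.3945×0.805) = −0.60153c; relative speed 0.60153c.
γ for this relative speed: γ = 1/√(1 − 0.361838) = 1.2518.
Probe Alpha's interval is proper; time dilation gives Δt_B = γΔτ = 1.2518 × 102 days = 128 days.

128 days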